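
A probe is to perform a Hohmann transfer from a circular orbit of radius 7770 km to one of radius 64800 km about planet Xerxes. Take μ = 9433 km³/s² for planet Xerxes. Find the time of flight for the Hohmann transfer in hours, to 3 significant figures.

t = 62.1 hours

The Hohmann ellipse has a_t = (r₁ + r₂)/2 = 36285 km.
Transfer time t = π√(a_t³/μ) = π√((36285)³ / 9433) = 2.236×10^5 s.
Converting: 2.236×10^5 s ÷ 3600 s/hour = 62.1 hours.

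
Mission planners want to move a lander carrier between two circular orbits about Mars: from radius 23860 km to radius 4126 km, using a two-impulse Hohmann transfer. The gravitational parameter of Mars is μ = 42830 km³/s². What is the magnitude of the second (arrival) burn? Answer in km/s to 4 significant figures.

Δv₂ = 0.9853 km/s

The Hohmann ellipse has a_t = (r₁ + r₂)/2 = 13993 km.
On the circular orbit at r = 4126 km, v_c = √(μ/r) = 3.2219 km/s.
Vis-viva on the transfer ellipse at r = 4126 km gives v_t = √[μ(2/r − 1/a_t)] = 4.2072 km/s.
Δv₂ = |v_t − v_c| = |4.2072 − 3.2219| = 0.9853 km/s.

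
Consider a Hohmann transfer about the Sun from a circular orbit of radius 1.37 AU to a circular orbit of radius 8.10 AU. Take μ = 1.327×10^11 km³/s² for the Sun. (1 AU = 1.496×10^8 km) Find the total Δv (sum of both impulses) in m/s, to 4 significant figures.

In km: r₁ = 1.37 × 1.496×10^8 = 2.04952×10^8 km; r₂ = 8.10 × 1.496×10^8 = 1.21176×10^9 km.
Semi-major axis of the transfer orbit: a_t = (2.04952×10^8 + 1.21176×10^9)/2 = 7.08356×10^8 km.
Circular speed at r₁: v₁ = √(μ/r₁) = √(1.327×10^11/2.04952×10^8) = 25.4454 km/s.
Transfer-orbit speed at r₁ (vis-viva): v_p = √[μ(2/r₁ − 1/a_t)] = 33.2807 km/s.
First burn Δv₁ = |v_p − v₁| = 7.835 km/s.
At r₂, v₂ = √(μ/r₂) = 10.465 km/s.
Transfer-orbit speed at r₂: v_a = √[μ(2/r₂ − 1/a_t)] = 5.6290 km/s.
Second burn Δv₂ = |v₂ − v_a| = 4.836 km/s.
Δv = Δv₁ + Δv₂ = 7.835 + 4.836 = 12.67 km/s.

Δv = 12670 m/s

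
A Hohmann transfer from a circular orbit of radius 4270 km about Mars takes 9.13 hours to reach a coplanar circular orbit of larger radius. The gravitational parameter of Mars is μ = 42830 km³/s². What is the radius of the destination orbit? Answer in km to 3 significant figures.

r₂ = 29200 km

Transfer time t = 9.13 hours = 32868 s, and t = π√(a_t³/μ).
So a_t = (μ t²/π²)^(1/3) = (42830 × (32868)² / π²)^(1/3) = 16737 km.
Since a_t = (r₁ + r₂)/2, r₂ = 2a_t − r₁ = 2×16737 − 4270 = 29204 km.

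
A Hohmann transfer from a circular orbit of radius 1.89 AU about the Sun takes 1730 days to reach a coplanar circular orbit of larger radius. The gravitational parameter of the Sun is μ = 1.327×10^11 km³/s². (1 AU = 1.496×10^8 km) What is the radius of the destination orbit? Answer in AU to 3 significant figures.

In km: r₁ = 1.89 × 1.496×10^8 = 2.82744×10^8 km.
Transfer time t = 1730 days = 1.49472×10^8 s, and t = π√(a_t³/μ).
So a_t = (μ t²/π²)^(1/3) = (1.327×10^11 × (1.49472×10^8)² / π²)^(1/3) = 6.6973×10^8 km.
Since a_t = (r₁ + r₂)/2, r₂ = 2a_t − r₁ = 2×6.6973×10^8 − 2.82744×10^8 = 1.056716×10^9 km.
In AU: r₂ = 1.056716×10^9 / 1.496×10^8 = 7.06 AU.

r₂ = 7.06 AU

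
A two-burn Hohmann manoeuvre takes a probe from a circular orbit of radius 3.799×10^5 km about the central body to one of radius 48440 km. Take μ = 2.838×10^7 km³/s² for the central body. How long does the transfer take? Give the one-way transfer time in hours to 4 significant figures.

The Hohmann ellipse has a_t = (r₁ + r₂)/2 = 2.1417×10^5 km.
Transfer time t = π√(a_t³/μ) = π√((2.1417×10^5)³ / 2.838×10^7) = 58450 s.
Converting: 58450 s ÷ 3600 s/hour = 16.24 hours.

t = 16.24 hours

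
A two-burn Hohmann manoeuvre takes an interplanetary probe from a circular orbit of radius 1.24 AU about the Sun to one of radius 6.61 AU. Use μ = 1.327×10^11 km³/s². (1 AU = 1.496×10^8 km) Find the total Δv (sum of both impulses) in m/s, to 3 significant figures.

In km: r₁ = 1.24 × 1.496×10^8 = 1.85504×10^8 km; r₂ = 6.61 × 1.496×10^8 = 9.88856×10^8 km.
Transfer-ellipse semi-major axis a_t = (r₁ + r₂)/2 = (1.85504×10^8 + 9.88856×10^8)/2 = 5.8718×10^8 km.
Circular speed at r₁: v₁ = √(μ/r₁) = √(1.327×10^11/1.85504×10^8) = 26.746 km/s.
On the transfer ellipse at r₁, vis-viva gives v_p = √[μ(2/r₁ − 1/a_t)] = 34.709 km/s.
First burn Δv₁ = |v_p − v₁| = 7.963 km/s.
Circular speed at r₂: v₂ = √(μ/r₂) = 11.584 km/s.
Transfer-orbit speed at r₂: v_a = √[μ(2/r₂ − 1/a_t)] = 6.5112 km/s.
Second burn Δv₂ = |v₂ − v_a| = 5.073 km/s.
Δv = Δv₁ + Δv₂ = 7.963 + 5.073 = 13.04 km/s.

Δv = 13000 m/s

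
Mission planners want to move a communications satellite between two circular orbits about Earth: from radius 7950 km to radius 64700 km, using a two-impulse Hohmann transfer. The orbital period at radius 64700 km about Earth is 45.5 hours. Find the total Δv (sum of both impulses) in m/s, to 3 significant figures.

Δv = 3690 m/s

From Kepler's third law T² = 4π²r³/μ at r = 64700 km, T = 45.5 hours = 45.5 × 3600 s = 1.638×10^5 s: μ = 4π²r³/T² = 3.98515×10^5 km³/s².
Semi-major axis of the transfer orbit: a_t = (7950 + 64700)/2 = 36325 km.
At r₁ the circular-orbit speed is v₁ = √(μ/r₁) = 7.080 km/s.
On the transfer ellipse at r₁, vis-viva equation gives v_p = √[μ(2/r₁ − 1/a_t)] = 9.449 km/s.
First burn Δv₁ = |v_p − v₁| = 2.369 km/s.
Circular speed at r₂: v₂ = √(μ/r₂) = 2.482 km/s.
Transfer-orbit speed at r₂: v_a = √[μ(2/r₂ − 1/a_t)] = 1.161 km/s.
Second burn Δv₂ = |v₂ − v_a| = 1.321 km/s.
Total Δv = Δv₁ + Δv₂ = 3.690 km/s.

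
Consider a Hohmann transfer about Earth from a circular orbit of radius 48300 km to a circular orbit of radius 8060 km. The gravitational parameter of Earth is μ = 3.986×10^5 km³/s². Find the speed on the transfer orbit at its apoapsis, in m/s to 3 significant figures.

Semi-major axis of the transfer orbit: a_t = (48300 + 8060)/2 = 28180 km.
The apoapsis of the transfer ellipse is at r = 48300 km.
Vis-viva: v = √[μ(2/r − 1/a_t)] = √[3.986×10^5 × (2/48300 − 1/28180)] = 1.536 km/s.

v = 1540 m/s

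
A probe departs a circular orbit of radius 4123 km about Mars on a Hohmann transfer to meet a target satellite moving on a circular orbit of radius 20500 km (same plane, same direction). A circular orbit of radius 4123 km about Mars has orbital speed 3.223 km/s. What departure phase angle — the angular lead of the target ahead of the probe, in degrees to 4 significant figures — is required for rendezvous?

From the circular-orbit relation v² = μ/r at r = 4123 km: μ = v²r = (3.223)² × 4123 = 42828.6 km³/s².
Semi-major axis of the transfer orbit: a_t = (4123 + 20500)/2 = 12311.5 km.
The half-period of the transfer ellipse is t = π√(a_t³/μ) = 20740 s.
The target's mean motion on its circular orbit is ω₂ = √(μ/r₂³) = 7.051×10^-5 rad/s.
Angle swept by the target during transfer: ω₂·t = 1.462 rad = 83.77°.
Arrival is 180° from departure on the ellipse, so φ = 180° − 83.77° = 96.23°.

φ = 96.23°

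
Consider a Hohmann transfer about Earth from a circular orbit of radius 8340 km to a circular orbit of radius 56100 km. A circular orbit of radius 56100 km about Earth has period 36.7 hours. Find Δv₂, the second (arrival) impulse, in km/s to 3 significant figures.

Δv₂ = 1.31 km/s

From Kepler's third law T² = 4π²r³/μ at r = 56100 km, T = 36.7 hours = 36.7 × 3600 s = 1.3212×10^5 s: μ = 4π²r³/T² = 3.99311×10^5 km³/s².
Semi-major axis of the transfer orbit: a_t = (8340 + 56100)/2 = 32220 km.
On the circular orbit at r = 56100 km, v_c = √(μ/r) = 2.668 km/s.
Transfer-orbit speed at the same r (vis-viva, a = a_t): v_t = √[μ(2/r − 1/a_t)] = 1.357 km/s.
Δv₂ = |v_t − v_c| = |1.357 − 2.668| = 1.311 km/s.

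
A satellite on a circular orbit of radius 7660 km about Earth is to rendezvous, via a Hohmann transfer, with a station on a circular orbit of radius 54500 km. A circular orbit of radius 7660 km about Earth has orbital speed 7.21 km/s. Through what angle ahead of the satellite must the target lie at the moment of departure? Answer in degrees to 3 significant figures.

From the circular-orbit relation v² = μ/r at r = 7660 km: μ = v²r = (7.21)² × 7660 = 3.98198×10^5 km³/s².
Transfer-ellipse semi-major axis a_t = (r₁ + r₂)/2 = (7660 + 54500)/2 = 31080 km.
The half-period of the transfer ellipse is t = π√(a_t³/μ) = 27280 s.
Target angular speed ω₂ = √(μ/r₂³) = 4.960×10^-5 rad/s.
Angle swept by the target during transfer: ω₂·t = 1.353 rad = 77.52°.
Arrival is 180° from departure on the ellipse, so φ = 180° − 77.52° = 102°.

φ = 102°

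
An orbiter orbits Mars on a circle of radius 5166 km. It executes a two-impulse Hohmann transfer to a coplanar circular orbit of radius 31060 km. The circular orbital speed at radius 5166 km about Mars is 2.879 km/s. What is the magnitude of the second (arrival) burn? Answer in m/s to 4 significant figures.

From the circular-orbit relation v² = μ/r at r = 5166 km: μ = v²r = (2.879)² × 5166 = 42819.1 km³/s².
Transfer-ellipse semi-major axis a_t = (r₁ + r₂)/2 = (5166 + 31060)/2 = 18113 km.
On the circular orbit at r = 31060 km, v_c = √(μ/r) = 1.17414 km/s.
Transfer-orbit speed at the same r (vis-viva, a = a_t): v_t = √[μ(2/r − 1/a_t)] = 0.627047 km/s.
Δv₂ = |v_t − v_c| = |0.627047 − 1.17414| = 0.5471 km/s.

Δv₂ = 547.1 m/s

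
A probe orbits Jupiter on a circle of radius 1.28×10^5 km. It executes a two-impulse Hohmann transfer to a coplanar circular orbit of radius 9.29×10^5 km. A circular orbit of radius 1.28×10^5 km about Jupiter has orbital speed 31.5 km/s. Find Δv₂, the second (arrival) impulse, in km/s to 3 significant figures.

From the circular-orbit relation v² = μ/r at r = 1.28×10^5 km: μ = v²r = (31.5)² × 1.28×10^5 = 1.27008×10^8 km³/s².
Semi-major axis of the transfer orbit: a_t = (1.280×10^5 + 9.290×10^5)/2 = 5.285×10^5 km.
Circular speed at r = 9.290×10^5 km: v_c = √(μ/r) = 11.6925 km/s.
Vis-viva on the transfer ellipse at r = 9.290×10^5 km gives v_t = √[μ(2/r − 1/a_t)] = 5.75427 km/s.
Δv₂ = |v_t − v_c| = |5.75427 − 11.6925| = 5.938 km/s.

Δv₂ = 5.94 km/s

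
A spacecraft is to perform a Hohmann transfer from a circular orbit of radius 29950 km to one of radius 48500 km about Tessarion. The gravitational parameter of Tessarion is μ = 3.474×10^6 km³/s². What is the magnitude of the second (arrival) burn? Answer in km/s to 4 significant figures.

The Hohmann ellipse has a_t = (r₁ + r₂)/2 = 39225 km.
On the circular orbit at r = 48500 km, v_c = √(μ/r) = 8.463 km/s.
Vis-viva on the transfer ellipse at r = 48500 km gives v_t = √[μ(2/r − 1/a_t)] = 7.395 km/s.
Δv₂ = |v_t − v_c| = |7.395 − 8.463| = 1.068 km/s.

Δv₂ = 1.068 km/s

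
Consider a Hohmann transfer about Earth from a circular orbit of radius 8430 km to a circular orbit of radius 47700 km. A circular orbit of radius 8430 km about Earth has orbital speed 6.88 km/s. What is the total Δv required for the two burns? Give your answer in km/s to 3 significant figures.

From the circular-orbit relation v² = μ/r at r = 8430 km: μ = v²r = (6.88)² × 8430 = 3.99029×10^5 km³/s².
Semi-major axis of the transfer orbit: a_t = (8430 + 47700)/2 = 28065 km.
At r₁ the circular-orbit speed is v₁ = √(μ/r₁) = 6.88000 km/s.
Transfer-orbit speed at r₁ (vis-viva): v_p = √[μ(2/r₁ − 1/a_t)] = 8.96944 km/s.
First burn Δv₁ = |v_p − v₁| = 2.08944 km/s.
At r₂, v₂ = √(μ/r₂) = 2.892298 km/s.
Transfer-orbit speed at r₂: v_a = √[μ(2/r₂ − 1/a_t)] = 1.585164 km/s.
Second burn Δv₂ = |v₂ − v_a| = 1.30713 km/s.
Total Δv = Δv₁ + Δv₂ = 3.397 km/s.

Δv = 3.40 km/s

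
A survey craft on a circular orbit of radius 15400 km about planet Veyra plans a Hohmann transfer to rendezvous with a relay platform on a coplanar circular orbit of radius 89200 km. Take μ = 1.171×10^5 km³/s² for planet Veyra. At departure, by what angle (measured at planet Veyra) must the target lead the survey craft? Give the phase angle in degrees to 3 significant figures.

φ = 99.2°

Transfer-ellipse semi-major axis a_t = (r₁ + r₂)/2 = (15400 + 89200)/2 = 52300 km.
Transfer time t = π√(a_t³/μ) = 1.09805×10^5 s.
Target angular speed ω₂ = √(μ/r₂³) = 1.28449×10^-5 rad/s.
Angle swept by the target during transfer: ω₂·t = 1.4104 rad = 80.81°.
Arrival is 180° from departure on the ellipse, so φ = 180° − 80.81° = 99.2°.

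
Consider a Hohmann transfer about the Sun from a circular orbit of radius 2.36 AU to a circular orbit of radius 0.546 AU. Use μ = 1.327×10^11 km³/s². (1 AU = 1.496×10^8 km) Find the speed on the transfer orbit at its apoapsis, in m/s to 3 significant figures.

In km: r₁ = 2.36 × 1.496×10^8 = 3.53056×10^8 km; r₂ = 0.546 × 1.496×10^8 = 8.16816×10^7 km.
Transfer-ellipse semi-major axis a_t = (r₁ + r₂)/2 = (3.53056×10^8 + 8.16816×10^7)/2 = 2.173688×10^8 km.
At apoapsis, r = 3.53056×10^8 km.
From the vis-viva equation, v = √[μ(2/r − 1/a_t)] = 11.88 km/s.

v = 11900 m/s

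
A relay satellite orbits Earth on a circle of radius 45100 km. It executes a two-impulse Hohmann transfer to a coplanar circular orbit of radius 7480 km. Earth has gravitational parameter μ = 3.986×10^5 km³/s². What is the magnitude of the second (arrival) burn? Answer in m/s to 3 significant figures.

Semi-major axis of the transfer orbit: a_t = (45100 + 7480)/2 = 26290 km.
Circular speed at r = 7480 km: v_c = √(μ/r) = 7.300 km/s.
Transfer-orbit speed at the same r (vis-viva, a = a_t): v_t = √[μ(2/r − 1/a_t)] = 9.561 km/s.
Δv₂ = |v_t − v_c| = |9.561 − 7.300| = 2.261 km/s.

Δv₂ = 2260 m/s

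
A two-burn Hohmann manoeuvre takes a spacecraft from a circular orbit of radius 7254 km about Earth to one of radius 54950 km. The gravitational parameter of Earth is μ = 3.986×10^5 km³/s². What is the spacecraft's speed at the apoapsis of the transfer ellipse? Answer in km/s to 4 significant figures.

The Hohmann ellipse has a_t = (r₁ + r₂)/2 = 31102 km.
The apoapsis of the transfer ellipse is at r = 54950 km.
Vis-viva: v = √[μ(2/r − 1/a_t)] = √[3.986×10^5 × (2/54950 − 1/31102)] = 1.301 km/s.

v = 1.301 km/s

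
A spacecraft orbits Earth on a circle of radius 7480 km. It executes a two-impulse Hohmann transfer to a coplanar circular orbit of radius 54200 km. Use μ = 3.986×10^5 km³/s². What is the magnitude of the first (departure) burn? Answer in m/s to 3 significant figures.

Δv₁ = 2380 m/s

Semi-major axis of the transfer orbit: a_t = (7480 + 54200)/2 = 30840 km.
On the circular orbit at r = 7480 km, v_c = √(μ/r) = 7.29992 km/s.
Vis-viva on the transfer ellipse at r = 7480 km gives v_t = √[μ(2/r − 1/a_t)] = 9.67744 km/s.
Δv₁ = |v_t − v_c| = |9.67744 − 7.29992| = 2.378 km/s.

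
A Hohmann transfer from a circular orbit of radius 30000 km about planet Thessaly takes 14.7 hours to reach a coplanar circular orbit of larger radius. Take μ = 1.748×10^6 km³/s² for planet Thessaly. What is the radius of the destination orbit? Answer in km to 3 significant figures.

Transfer time t = 14.7 hours = 52920 s, and t = π√(a_t³/μ).
So a_t = (μ t²/π²)^(1/3) = (1.748×10^6 × (52920)² / π²)^(1/3) = 79158 km.
Since a_t = (r₁ + r₂)/2, r₂ = 2a_t − r₁ = 2×79158 − 30000 = 1.28316×10^5 km.

r₂ = 1.28×10^5 km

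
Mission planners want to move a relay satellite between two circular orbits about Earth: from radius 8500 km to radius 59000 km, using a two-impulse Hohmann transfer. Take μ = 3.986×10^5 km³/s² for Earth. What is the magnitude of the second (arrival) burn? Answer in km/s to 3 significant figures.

The Hohmann ellipse has a_t = (r₁ + r₂)/2 = 33750 km.
On the circular orbit at r = 59000 km, v_c = √(μ/r) = 2.599 km/s.
Vis-viva on the transfer ellipse at r = 59000 km gives v_t = √[μ(2/r − 1/a_t)] = 1.304 km/s.
Δv₂ = |v_t − v_c| = |1.304 − 2.599| = 1.295 km/s.

Δv₂ = 1.29 km/s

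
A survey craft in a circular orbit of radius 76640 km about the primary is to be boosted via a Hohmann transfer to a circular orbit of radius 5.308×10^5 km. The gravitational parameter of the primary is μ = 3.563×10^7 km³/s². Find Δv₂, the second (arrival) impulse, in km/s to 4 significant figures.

The Hohmann ellipse has a_t = (r₁ + r₂)/2 = 3.0372×10^5 km.
Circular speed at r = 5.308×10^5 km: v_c = √(μ/r) = 8.193 km/s.
Vis-viva on the transfer ellipse at r = 5.308×10^5 km gives v_t = √[μ(2/r − 1/a_t)] = 4.116 km/s.
Δv₂ = |v_t − v_c| = |4.116 − 8.193| = 4.077 km/s.

Δv₂ = 4.077 km/s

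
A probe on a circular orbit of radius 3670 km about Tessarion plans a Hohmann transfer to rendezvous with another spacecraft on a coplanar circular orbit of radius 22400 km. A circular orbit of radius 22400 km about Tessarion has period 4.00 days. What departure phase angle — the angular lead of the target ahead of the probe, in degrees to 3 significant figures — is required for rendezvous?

From Kepler's third law T² = 4π²r³/μ at r = 22400 km, T = 4.00 days = 4.00 × 86400 s = 3.456×10^5 s: μ = 4π²r³/T² = 3714.98 km³/s².
Transfer-ellipse semi-major axis a_t = (r₁ + r₂)/2 = (3670 + 22400)/2 = 13035 km.
Transfer time t = π√(a_t³/μ) = 76710 s.
Target angular speed ω₂ = √(μ/r₂³) = 1.818×10^-5 rad/s.
Angle swept by the target during transfer: ω₂·t = 1.3946 rad = 79.90°.
Arrival is 180° from departure on the ellipse, so φ = 180° − 79.90° = 100°.

φ = 100°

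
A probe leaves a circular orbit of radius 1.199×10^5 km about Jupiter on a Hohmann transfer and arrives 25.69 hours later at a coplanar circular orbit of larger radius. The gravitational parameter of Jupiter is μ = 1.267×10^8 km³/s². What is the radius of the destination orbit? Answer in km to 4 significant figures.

Transfer time t = 25.69 hours = 92484 s, and t = π√(a_t³/μ).
So a_t = (μ t²/π²)^(1/3) = (1.267×10^8 × (92484)² / π²)^(1/3) = 4.7885×10^5 km.
Since a_t = (r₁ + r₂)/2, r₂ = 2a_t − r₁ = 2×4.7885×10^5 − 1.199×10^5 = 8.378×10^5 km.

r₂ = 8.378×10^5 km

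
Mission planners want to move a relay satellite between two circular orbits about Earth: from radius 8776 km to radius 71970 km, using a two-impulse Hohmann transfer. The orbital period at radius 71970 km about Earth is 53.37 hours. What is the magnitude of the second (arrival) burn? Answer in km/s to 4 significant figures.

Δv₂ = 1.256 km/s

From Kepler's third law T² = 4π²r³/μ at r = 71970 km, T = 53.37 hours = 53.37 × 3600 s = 1.92132×10^5 s: μ = 4π²r³/T² = 3.98671×10^5 km³/s².
The Hohmann ellipse has a_t = (r₁ + r₂)/2 = 40373 km.
Circular speed at r = 71970 km: v_c = √(μ/r) = 2.3536 km/s.
Transfer-orbit speed at the same r (vis-viva, a = a_t): v_t = √[μ(2/r − 1/a_t)] = 1.0973 km/s.
Δv₂ = |v_t − v_c| = |1.0973 − 2.3536| = 1.256 km/s.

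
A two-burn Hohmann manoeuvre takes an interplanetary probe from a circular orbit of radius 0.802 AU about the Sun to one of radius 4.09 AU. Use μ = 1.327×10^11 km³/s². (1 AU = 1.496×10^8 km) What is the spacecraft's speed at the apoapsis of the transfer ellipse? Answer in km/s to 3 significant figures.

In km: r₁ = 0.802 × 1.496×10^8 = 1.199792×10^8 km; r₂ = 4.09 × 1.496×10^8 = 6.11864×10^8 km.
Transfer-ellipse semi-major axis a_t = (r₁ + r₂)/2 = (1.199792×10^8 + 6.11864×10^8)/2 = 3.659216×10^8 km.
The apoapsis of the transfer ellipse is at r = 6.11864×10^8 km.
Applying v² = μ(2/r − 1/a_t): v = 8.433 km/s.

v = 8.43 km/s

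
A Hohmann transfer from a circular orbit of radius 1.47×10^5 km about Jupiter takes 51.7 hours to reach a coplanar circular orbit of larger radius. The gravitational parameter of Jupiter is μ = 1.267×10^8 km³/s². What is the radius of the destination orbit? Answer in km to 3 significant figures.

Transfer time t = 51.7 hours = 1.8612×10^5 s, and t = π√(a_t³/μ).
So a_t = (μ t²/π²)^(1/3) = (1.267×10^8 × (1.8612×10^5)² / π²)^(1/3) = 7.6329×10^5 km.
Since a_t = (r₁ + r₂)/2, r₂ = 2a_t − r₁ = 2×7.6329×10^5 − 1.470×10^5 = 1.37958×10^6 km.

r₂ = 1.38×10^6 km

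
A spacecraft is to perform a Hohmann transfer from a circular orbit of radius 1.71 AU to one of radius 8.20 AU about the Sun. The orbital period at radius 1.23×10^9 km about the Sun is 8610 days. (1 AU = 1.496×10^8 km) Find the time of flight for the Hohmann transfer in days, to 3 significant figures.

From Kepler's third law T² = 4π²r³/μ at r = 1.23×10^9 km, T = 8610 days = 8610 × 86400 s = 7.43904×10^8 s: μ = 4π²r³/T² = 1.32752×10^11 km³/s².
In km: r₁ = 1.71 × 1.496×10^8 = 2.55816×10^8 km; r₂ = 8.20 × 1.496×10^8 = 1.22672×10^9 km.
Semi-major axis of the transfer orbit: a_t = (2.55816×10^8 + 1.22672×10^9)/2 = 7.41268×10^8 km.
Half the transfer-orbit period gives t = π√(a_t³/μ) = 1.740×10^8 s.
Converting: 1.740×10^8 s ÷ 86400 s/day = 2010 days.

t = 2010 days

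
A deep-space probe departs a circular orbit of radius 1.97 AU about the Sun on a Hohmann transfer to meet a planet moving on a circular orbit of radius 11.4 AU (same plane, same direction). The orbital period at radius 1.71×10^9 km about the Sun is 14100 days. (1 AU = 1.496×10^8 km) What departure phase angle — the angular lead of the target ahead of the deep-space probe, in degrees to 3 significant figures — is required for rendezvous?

φ = 99.2°

From Kepler's third law T² = 4π²r³/μ at r = 1.71×10^9 km, T = 14100 days = 14100 × 86400 s = 1.21824×10^9 s: μ = 4π²r³/T² = 1.33009×10^11 km³/s².
In km: r₁ = 1.97 × 1.496×10^8 = 2.94712×10^8 km; r₂ = 11.4 × 1.496×10^8 = 1.70544×10^9 km.
Semi-major axis of the transfer orbit: a_t = (2.94712×10^8 + 1.70544×10^9)/2 = 1.000076×10^9 km.
The half-period of the transfer ellipse is t = π√(a_t³/μ) = 2.7243×10^8 s.
Target angular speed ω₂ = √(μ/r₂³) = 5.1783×10^-9 rad/s.
Angle swept by the target during transfer: ω₂·t = 1.4107 rad = 80.83°.
Arrival is 180° from departure on the ellipse, so φ = 180° − 80.83° = 99.2°.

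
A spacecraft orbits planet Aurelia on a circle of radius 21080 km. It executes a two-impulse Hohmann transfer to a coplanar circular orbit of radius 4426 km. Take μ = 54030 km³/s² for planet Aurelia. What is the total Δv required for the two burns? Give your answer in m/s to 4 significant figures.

The Hohmann ellipse has a_t = (r₁ + r₂)/2 = 12753 km.
Circular speed at r₁: v₁ = √(μ/r₁) = √(54030/21080) = 1.601 km/s.
On the transfer ellipse at r₁, v² = μ(2/r − 1/a) gives v_a = √[μ(2/r₁ − 1/a_t)] = 0.9432 km/s.
First burn Δv₁ = |v_a − v₁| = 0.6578 km/s.
Circular speed at r₂: v₂ = √(μ/r₂) = 3.4939 km/s.
Transfer-orbit speed at r₂: v_p = √[μ(2/r₂ − 1/a_t)] = 4.4920 km/s.
Second burn Δv₂ = |v₂ − v_p| = 0.9981 km/s.
Δv = Δv₁ + Δv₂ = 0.6578 + 0.9981 = 1.656 km/s.

Δv = 1656 m/s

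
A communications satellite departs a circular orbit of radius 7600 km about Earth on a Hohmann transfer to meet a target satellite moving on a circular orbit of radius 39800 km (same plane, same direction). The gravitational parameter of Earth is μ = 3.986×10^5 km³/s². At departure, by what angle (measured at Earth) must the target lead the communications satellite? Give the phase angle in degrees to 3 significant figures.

Transfer-ellipse semi-major axis a_t = (r₁ + r₂)/2 = (7600 + 39800)/2 = 23700 km.
Transfer time t = π√(a_t³/μ) = 18155 s.
Target angular speed ω₂ = √(μ/r₂³) = 7.9514×10^-5 rad/s.
Angle swept by the target during transfer: ω₂·t = 1.4436 rad = 82.71°.
The communications satellite traverses 180° on the transfer ellipse, so the target must lead by 180° − 82.71° = 97.3°.

φ = 97.3°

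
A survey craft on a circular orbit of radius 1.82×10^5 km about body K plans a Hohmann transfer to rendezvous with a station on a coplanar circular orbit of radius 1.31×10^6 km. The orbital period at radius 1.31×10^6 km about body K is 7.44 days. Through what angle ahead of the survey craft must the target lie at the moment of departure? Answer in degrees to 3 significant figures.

φ = 103°

From Kepler's third law T² = 4π²r³/μ at r = 1.31×10^6 km, T = 7.44 days = 7.44 × 86400 s = 6.42816×10^5 s: μ = 4π²r³/T² = 2.14783×10^8 km³/s².
Semi-major axis of the transfer orbit: a_t = (1.820×10^5 + 1.310×10^6)/2 = 7.460×10^5 km.
The half-period of the transfer ellipse is t = π√(a_t³/μ) = 1.381×10^5 s.
Target angular speed ω₂ = √(μ/r₂³) = 9.774×10^-6 rad/s.
Angle swept by the target during transfer: ω₂·t = 1.350 rad = 77.35°.
Arrival is 180° from departure on the ellipse, so φ = 180° − 77.35° = 103°.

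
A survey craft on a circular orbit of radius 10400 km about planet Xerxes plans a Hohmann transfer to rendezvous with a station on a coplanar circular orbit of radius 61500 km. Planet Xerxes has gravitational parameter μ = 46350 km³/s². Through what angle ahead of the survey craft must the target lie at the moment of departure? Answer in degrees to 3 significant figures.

φ = 99.6°

Semi-major axis of the transfer orbit: a_t = (10400 + 61500)/2 = 35950 km.
Transfer time t = π√(a_t³/μ) = 99466 s.
The target's mean motion on its circular orbit is ω₂ = √(μ/r₂³) = 1.4116×10^-5 rad/s.
Angle swept by the target during transfer: ω₂·t = 1.40406 rad = 80.447°.
The survey craft traverses 180° on the transfer ellipse, so the target must lead by 180° − 80.447° = 99.6°.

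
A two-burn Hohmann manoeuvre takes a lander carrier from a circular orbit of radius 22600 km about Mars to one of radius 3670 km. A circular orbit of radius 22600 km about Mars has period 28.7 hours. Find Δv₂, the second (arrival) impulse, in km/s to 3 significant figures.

From Kepler's third law T² = 4π²r³/μ at r = 22600 km, T = 28.7 hours = 28.7 × 3600 s = 1.0332×10^5 s: μ = 4π²r³/T² = 42689.0 km³/s².
Semi-major axis of the transfer orbit: a_t = (22600 + 3670)/2 = 13135 km.
On the circular orbit at r = 3670 km, v_c = √(μ/r) = 3.411 km/s.
Vis-viva on the transfer ellipse at r = 3670 km gives v_t = √[μ(2/r − 1/a_t)] = 4.474 km/s.
Δv₂ = |v_t − v_c| = |4.474 − 3.411| = 1.063 km/s.

Δv₂ = 1.06 km/s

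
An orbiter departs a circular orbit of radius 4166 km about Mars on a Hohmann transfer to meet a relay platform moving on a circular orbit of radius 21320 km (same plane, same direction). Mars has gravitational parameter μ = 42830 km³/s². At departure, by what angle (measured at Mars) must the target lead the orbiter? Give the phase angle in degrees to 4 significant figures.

The Hohmann ellipse has a_t = (r₁ + r₂)/2 = 12743 km.
The half-period of the transfer ellipse is t = π√(a_t³/μ) = 21837 s.
Target angular speed ω₂ = √(μ/r₂³) = 6.6480×10^-5 rad/s.
Angle swept by the target during transfer: ω₂·t = 1.4517 rad = 83.18°.
The orbiter traverses 180° on the transfer ellipse, so the target must lead by 180° − 83.18° = 96.82°.

φ = 96.82°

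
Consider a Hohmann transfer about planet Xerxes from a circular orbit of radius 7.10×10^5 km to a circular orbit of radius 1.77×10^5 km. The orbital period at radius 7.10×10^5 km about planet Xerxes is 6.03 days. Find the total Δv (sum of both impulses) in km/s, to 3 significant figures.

Δv = 7.70 km/s

From Kepler's third law T² = 4π²r³/μ at r = 7.10×10^5 km, T = 6.03 days = 6.03 × 86400 s = 5.20992×10^5 s: μ = 4π²r³/T² = 5.20562×10^7 km³/s².
Semi-major axis of the transfer orbit: a_t = (7.100×10^5 + 1.770×10^5)/2 = 4.435×10^5 km.
Circular speed at r₁: v₁ = √(μ/r₁) = √(5.20562×10^7/7.100×10^5) = 8.5626 km/s.
Transfer-orbit speed at r₁ (v² = μ(2/r − 1/a)): v_a = √[μ(2/r₁ − 1/a_t)] = 5.4094 km/s.
First burn Δv₁ = |v_a − v₁| = 3.153 km/s.
Circular speed at r₂: v₂ = √(μ/r₂) = 17.1494 km/s.
Transfer-orbit speed at r₂: v_p = √[μ(2/r₂ − 1/a_t)] = 21.6986 km/s.
Second burn Δv₂ = |v₂ − v_p| = 4.549 km/s.
Δv = Δv₁ + Δv₂ = 3.153 + 4.549 = 7.702 km/s.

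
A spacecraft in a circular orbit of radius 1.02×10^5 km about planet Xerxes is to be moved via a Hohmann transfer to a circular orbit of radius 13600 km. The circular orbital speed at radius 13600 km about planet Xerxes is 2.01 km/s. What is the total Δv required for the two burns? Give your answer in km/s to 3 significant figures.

Δv = 1.04 km/s

From the circular-orbit relation v² = μ/r at r = 13600 km: μ = v²r = (2.01)² × 13600 = 54945.4 km³/s².
Semi-major axis of the transfer orbit: a_t = (1.020×10^5 + 13600)/2 = 57800 km.
At r₁ the circular-orbit speed is v₁ = √(μ/r₁) = 0.7339 km/s.
Transfer-orbit speed at r₁ (vis-viva equation): v_a = √[μ(2/r₁ − 1/a_t)] = 0.3560 km/s.
First burn Δv₁ = |v_a − v₁| = 0.3779 km/s.
At r₂, v₂ = √(μ/r₂) = 2.0100 km/s.
Transfer-orbit speed at r₂: v_p = √[μ(2/r₂ − 1/a_t)] = 2.6701 km/s.
Second burn Δv₂ = |v₂ − v_p| = 0.6601 km/s.
Total Δv = Δv₁ + Δv₂ = 1.038 km/s.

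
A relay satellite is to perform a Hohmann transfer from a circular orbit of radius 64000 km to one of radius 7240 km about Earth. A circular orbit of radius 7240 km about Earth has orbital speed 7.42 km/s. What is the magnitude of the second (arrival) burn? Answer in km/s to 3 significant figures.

From the circular-orbit relation v² = μ/r at r = 7240 km: μ = v²r = (7.42)² × 7240 = 3.98608×10^5 km³/s².
Transfer-ellipse semi-major axis a_t = (r₁ + r₂)/2 = (64000 + 7240)/2 = 35620 km.
Circular speed at r = 7240 km: v_c = √(μ/r) = 7.420 km/s.
Vis-viva on the transfer ellipse at r = 7240 km gives v_t = √[μ(2/r − 1/a_t)] = 9.946 km/s.
Δv₂ = |v_t − v_c| = |9.946 − 7.420| = 2.526 km/s.

Δv₂ = 2.53 km/s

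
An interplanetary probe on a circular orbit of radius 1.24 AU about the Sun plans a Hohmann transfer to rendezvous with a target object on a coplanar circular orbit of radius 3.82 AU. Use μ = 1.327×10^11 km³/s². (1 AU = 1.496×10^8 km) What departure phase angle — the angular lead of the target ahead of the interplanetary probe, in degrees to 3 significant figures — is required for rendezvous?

φ = 83.0°

In km: r₁ = 1.24 × 1.496×10^8 = 1.85504×10^8 km; r₂ = 3.82 × 1.496×10^8 = 5.71472×10^8 km.
The Hohmann ellipse has a_t = (r₁ + r₂)/2 = 3.78488×10^8 km.
The half-period of the transfer ellipse is t = π√(a_t³/μ) = 6.3503×10^7 s.
The target's mean motion on its circular orbit is ω₂ = √(μ/r₂³) = 2.6665×10^-8 rad/s.
Angle swept by the target during transfer: ω₂·t = 1.6933 rad = 97.02°.
Arrival is 180° from departure on the ellipse, so φ = 180° − 97.02° = 83.0°.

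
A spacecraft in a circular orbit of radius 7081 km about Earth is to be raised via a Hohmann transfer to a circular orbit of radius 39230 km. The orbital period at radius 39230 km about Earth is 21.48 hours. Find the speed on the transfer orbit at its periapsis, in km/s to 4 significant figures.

From Kepler's third law T² = 4π²r³/μ at r = 39230 km, T = 21.48 hours = 21.48 × 3600 s = 77328 s: μ = 4π²r³/T² = 3.98603×10^5 km³/s².
Transfer-ellipse semi-major axis a_t = (r₁ + r₂)/2 = (7081 + 39230)/2 = 23155.5 km.
At periapsis, r = 7081 km.
Applying v² = μ(2/r − 1/a_t): v = 9.766 km/s.

v = 9.766 km/s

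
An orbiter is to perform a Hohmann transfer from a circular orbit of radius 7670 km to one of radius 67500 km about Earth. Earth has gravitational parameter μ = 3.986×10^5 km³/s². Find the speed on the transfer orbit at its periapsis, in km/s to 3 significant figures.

v = 9.66 km/s

The Hohmann ellipse has a_t = (r₁ + r₂)/2 = 37585 km.
The periapsis of the transfer ellipse is at r = 7670 km.
Vis-viva: v = √[μ(2/r − 1/a_t)] = √[3.986×10^5 × (2/7670 − 1/37585)] = 9.661 km/s.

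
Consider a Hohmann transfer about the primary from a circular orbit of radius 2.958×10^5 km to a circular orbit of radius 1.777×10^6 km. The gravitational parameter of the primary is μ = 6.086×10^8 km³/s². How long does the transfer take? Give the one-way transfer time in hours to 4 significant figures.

The Hohmann ellipse has a_t = (r₁ + r₂)/2 = 1.0364×10^6 km.
By Kepler's third law the transfer-orbit period is T = 2π√(a_t³/μ), so t = T/2 = 1.3436×10^5 s.
Converting: 1.3436×10^5 s ÷ 3600 s/hour = 37.32 hours.

t = 37.32 hours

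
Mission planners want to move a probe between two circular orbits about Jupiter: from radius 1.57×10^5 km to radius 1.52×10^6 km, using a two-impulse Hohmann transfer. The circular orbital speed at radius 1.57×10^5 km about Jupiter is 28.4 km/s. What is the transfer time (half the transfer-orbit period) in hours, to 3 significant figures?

t = 59.5 hours

From the circular-orbit relation v² = μ/r at r = 1.57×10^5 km: μ = v²r = (28.4)² × 1.57×10^5 = 1.26630×10^8 km³/s².
Transfer-ellipse semi-major axis a_t = (r₁ + r₂)/2 = (1.570×10^5 + 1.520×10^6)/2 = 8.385×10^5 km.
Transfer time t = π√(a_t³/μ) = π√((8.385×10^5)³ / 1.26630×10^8) = 2.1436×10^5 s.
Converting: 2.1436×10^5 s ÷ 3600 s/hour = 59.5 hours.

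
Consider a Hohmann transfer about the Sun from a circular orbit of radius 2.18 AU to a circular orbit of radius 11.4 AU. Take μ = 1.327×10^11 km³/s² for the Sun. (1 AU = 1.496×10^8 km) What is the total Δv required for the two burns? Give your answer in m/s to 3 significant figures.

Δv = 9790 m/s

In km: r₁ = 2.18 × 1.496×10^8 = 3.26128×10^8 km; r₂ = 11.4 × 1.496×10^8 = 1.70544×10^9 km.
Semi-major axis of the transfer orbit: a_t = (3.26128×10^8 + 1.70544×10^9)/2 = 1.015784×10^9 km.
Circular speed at r₁: v₁ = √(μ/r₁) = √(1.327×10^11/3.26128×10^8) = 20.17165 km/s.
On the transfer ellipse at r₁, vis-viva equation gives v_p = √[μ(2/r₁ − 1/a_t)] = 26.13719 km/s.
First burn Δv₁ = |v_p − v₁| = 5.9655 km/s.
At r₂, v₂ = √(μ/r₂) = 8.8210 km/s.
Transfer-orbit speed at r₂: v_a = √[μ(2/r₂ − 1/a_t)] = 4.9982 km/s.
Second burn Δv₂ = |v₂ − v_a| = 3.8228 km/s.
Total Δv = Δv₁ + Δv₂ = 9.788 km/s.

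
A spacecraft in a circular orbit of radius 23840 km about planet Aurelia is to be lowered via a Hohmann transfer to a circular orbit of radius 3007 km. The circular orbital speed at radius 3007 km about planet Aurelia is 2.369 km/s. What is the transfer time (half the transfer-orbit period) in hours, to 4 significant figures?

From the circular-orbit relation v² = μ/r at r = 3007 km: μ = v²r = (2.369)² × 3007 = 16875.8 km³/s².
Semi-major axis of the transfer orbit: a_t = (23840 + 3007)/2 = 13423.5 km.
Transfer time t = π√(a_t³/μ) = π√((13423.5)³ / 16875.8) = 37610 s.
Converting: 37610 s ÷ 3600 s/hour = 10.45 hours.

t = 10.45 hours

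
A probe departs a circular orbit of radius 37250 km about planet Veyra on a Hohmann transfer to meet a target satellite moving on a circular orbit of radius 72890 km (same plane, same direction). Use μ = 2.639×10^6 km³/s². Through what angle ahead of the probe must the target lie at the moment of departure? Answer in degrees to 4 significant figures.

The Hohmann ellipse has a_t = (r₁ + r₂)/2 = 55070 km.
Transfer time t = π√(a_t³/μ) = 24992 s.
The target's mean motion on its circular orbit is ω₂ = √(μ/r₂³) = 8.2550×10^-5 rad/s.
Angle swept by the target during transfer: ω₂·t = 2.0631 rad = 118.21°.
Arrival is 180° from departure on the ellipse, so φ = 180° − 118.21° = 61.79°.

φ = 61.79°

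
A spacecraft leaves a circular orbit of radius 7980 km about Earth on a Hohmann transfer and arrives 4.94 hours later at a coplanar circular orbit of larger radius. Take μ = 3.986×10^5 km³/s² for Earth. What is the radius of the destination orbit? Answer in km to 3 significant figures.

r₂ = 38800 km

Transfer time t = 4.94 hours = 17784 s, and t = π√(a_t³/μ).
So a_t = (μ t²/π²)^(1/3) = (3.986×10^5 × (17784)² / π²)^(1/3) = 23376 km.
Since a_t = (r₁ + r₂)/2, r₂ = 2a_t − r₁ = 2×23376 − 7980 = 38772 km.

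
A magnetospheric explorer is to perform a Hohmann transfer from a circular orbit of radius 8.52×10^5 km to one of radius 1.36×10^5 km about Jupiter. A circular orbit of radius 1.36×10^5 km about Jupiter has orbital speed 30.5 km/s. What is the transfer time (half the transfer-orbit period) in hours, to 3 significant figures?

t = 26.9 hours

From the circular-orbit relation v² = μ/r at r = 1.36×10^5 km: μ = v²r = (30.5)² × 1.36×10^5 = 1.26514×10^8 km³/s².
The Hohmann ellipse has a_t = (r₁ + r₂)/2 = 4.940×10^5 km.
Transfer time t = π√(a_t³/μ) = π√((4.940×10^5)³ / 1.26514×10^8) = 96980 s.
Converting: 96980 s ÷ 3600 s/hour = 26.9 hours.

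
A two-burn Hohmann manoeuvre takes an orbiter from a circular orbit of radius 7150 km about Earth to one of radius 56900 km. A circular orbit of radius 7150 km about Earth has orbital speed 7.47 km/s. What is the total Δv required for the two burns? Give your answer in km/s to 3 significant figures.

Δv = 3.88 km/s

From the circular-orbit relation v² = μ/r at r = 7150 km: μ = v²r = (7.47)² × 7150 = 3.98976×10^5 km³/s².
Semi-major axis of the transfer orbit: a_t = (7150 + 56900)/2 = 32025 km.
Circular speed at r₁: v₁ = √(μ/r₁) = √(3.98976×10^5/7150) = 7.470 km/s.
Transfer-orbit speed at r₁ (v² = μ(2/r − 1/a)): v_p = √[μ(2/r₁ − 1/a_t)] = 9.957 km/s.
First burn Δv₁ = |v_p − v₁| = 2.487 km/s.
Circular speed at r₂: v₂ = √(μ/r₂) = 2.648 km/s.
Transfer-orbit speed at r₂: v_a = √[μ(2/r₂ − 1/a_t)] = 1.251 km/s.
Second burn Δv₂ = |v₂ − v_a| = 1.397 km/s.
Total Δv = Δv₁ + Δv₂ = 3.884 km/s.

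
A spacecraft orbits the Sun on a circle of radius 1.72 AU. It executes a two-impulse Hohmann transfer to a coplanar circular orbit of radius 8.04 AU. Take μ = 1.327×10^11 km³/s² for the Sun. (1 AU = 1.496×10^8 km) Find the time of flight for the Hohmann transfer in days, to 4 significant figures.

t = 1969 days

In km: r₁ = 1.72 × 1.496×10^8 = 2.57312×10^8 km; r₂ = 8.04 × 1.496×10^8 = 1.202784×10^9 km.
Semi-major axis of the transfer orbit: a_t = (2.57312×10^8 + 1.202784×10^9)/2 = 7.30048×10^8 km.
Half the transfer-orbit period gives t = π√(a_t³/μ) = 1.701×10^8 s.
Converting: 1.701×10^8 s ÷ 86400 s/day = 1969 days.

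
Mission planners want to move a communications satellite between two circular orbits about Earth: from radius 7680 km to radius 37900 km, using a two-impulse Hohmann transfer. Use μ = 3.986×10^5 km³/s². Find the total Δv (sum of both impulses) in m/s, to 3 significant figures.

Δv = 3450 m/s

Semi-major axis of the transfer orbit: a_t = (7680 + 37900)/2 = 22790 km.
At r₁ the circular-orbit speed is v₁ = √(μ/r₁) = 7.2042 km/s.
Transfer-orbit speed at r₁ (v² = μ(2/r − 1/a)): v_p = √[μ(2/r₁ − 1/a_t)] = 9.2904 km/s.
First burn Δv₁ = |v_p − v₁| = 2.0862 km/s.
At r₂, v₂ = √(μ/r₂) = 3.2430 km/s.
Transfer-orbit speed at r₂: v_a = √[μ(2/r₂ − 1/a_t)] = 1.8826 km/s.
Second burn Δv₂ = |v₂ − v_a| = 1.3604 km/s.
Total Δv = Δv₁ + Δv₂ = 3.447 km/s.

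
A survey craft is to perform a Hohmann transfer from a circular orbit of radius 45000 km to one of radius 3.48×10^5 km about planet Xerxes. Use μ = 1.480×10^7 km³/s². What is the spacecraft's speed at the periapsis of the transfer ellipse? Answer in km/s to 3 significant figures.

Transfer-ellipse semi-major axis a_t = (r₁ + r₂)/2 = (45000 + 3.480×10^5)/2 = 1.965×10^5 km.
The periapsis of the transfer ellipse is at r = 45000 km.
Applying v² = μ(2/r − 1/a_t): v = 24.13 km/s.

v = 24.1 km/s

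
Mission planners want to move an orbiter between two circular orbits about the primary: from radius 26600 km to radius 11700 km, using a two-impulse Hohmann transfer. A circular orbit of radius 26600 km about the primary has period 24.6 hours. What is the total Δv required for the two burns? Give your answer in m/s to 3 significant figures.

Δv = 920 m/s

From Kepler's third law T² = 4π²r³/μ at r = 26600 km, T = 24.6 hours = 24.6 × 3600 s = 88560 s: μ = 4π²r³/T² = 94739.1 km³/s².
Semi-major axis of the transfer orbit: a_t = (26600 + 11700)/2 = 19150 km.
Circular speed at r₁: v₁ = √(μ/r₁) = √(94739.1/26600) = 1.8872 km/s.
On the transfer ellipse at r₁, vis-viva equation gives v_a = √[μ(2/r₁ − 1/a_t)] = 1.4751 km/s.
First burn Δv₁ = |v_a − v₁| = 0.4121 km/s.
At r₂, v₂ = √(μ/r₂) = 2.8456 km/s.
Transfer-orbit speed at r₂: v_p = √[μ(2/r₂ − 1/a_t)] = 3.3537 km/s.
Second burn Δv₂ = |v₂ − v_p| = 0.5081 km/s.
Total Δv = Δv₁ + Δv₂ = 0.9202 km/s.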